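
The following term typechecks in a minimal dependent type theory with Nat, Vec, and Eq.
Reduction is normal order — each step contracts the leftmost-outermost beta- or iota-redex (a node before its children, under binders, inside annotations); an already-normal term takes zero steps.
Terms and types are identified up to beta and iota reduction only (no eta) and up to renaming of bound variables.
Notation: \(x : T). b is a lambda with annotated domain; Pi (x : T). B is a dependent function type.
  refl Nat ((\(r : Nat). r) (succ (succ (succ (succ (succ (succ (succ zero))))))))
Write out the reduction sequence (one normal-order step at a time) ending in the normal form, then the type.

reduction (normal order):
  refl Nat ((\(r : Nat). r) (succ (succ (succ (succ (succ (succ (succ zero))))))))
  ~> refl Nat (succ (succ (succ (succ (succ (succ (succ zero)))))))
type:
  Eq Nat (succ (succ (succ (succ (succ (succ (succ zero))))))) (succ (succ (succ (succ (succ (succ (succ zero)))))))


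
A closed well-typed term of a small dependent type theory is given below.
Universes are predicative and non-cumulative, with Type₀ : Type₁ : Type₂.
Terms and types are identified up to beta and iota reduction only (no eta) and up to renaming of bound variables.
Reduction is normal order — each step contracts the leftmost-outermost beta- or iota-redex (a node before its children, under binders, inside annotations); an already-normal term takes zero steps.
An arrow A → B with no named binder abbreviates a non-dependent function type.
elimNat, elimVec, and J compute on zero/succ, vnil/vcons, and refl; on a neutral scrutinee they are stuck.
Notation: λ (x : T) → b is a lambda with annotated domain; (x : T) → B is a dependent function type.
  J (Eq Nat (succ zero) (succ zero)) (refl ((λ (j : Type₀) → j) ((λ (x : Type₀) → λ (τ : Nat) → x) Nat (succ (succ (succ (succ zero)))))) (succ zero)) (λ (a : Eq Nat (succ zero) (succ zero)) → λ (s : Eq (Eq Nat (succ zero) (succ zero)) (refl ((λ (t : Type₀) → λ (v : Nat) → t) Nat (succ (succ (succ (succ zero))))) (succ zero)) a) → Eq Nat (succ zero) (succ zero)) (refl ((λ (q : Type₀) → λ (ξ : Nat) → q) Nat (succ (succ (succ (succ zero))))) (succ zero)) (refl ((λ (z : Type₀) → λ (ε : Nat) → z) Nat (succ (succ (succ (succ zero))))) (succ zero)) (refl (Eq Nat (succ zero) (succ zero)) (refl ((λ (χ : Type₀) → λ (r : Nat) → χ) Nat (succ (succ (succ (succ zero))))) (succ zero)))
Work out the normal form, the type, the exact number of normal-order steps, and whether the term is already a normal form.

normal form:
  refl Nat (succ zero)
the term's type:
  Eq Nat (succ zero) (succ zero)
reduction steps (normal order): 3
started in normal form: no
first redex: a J iota-redex


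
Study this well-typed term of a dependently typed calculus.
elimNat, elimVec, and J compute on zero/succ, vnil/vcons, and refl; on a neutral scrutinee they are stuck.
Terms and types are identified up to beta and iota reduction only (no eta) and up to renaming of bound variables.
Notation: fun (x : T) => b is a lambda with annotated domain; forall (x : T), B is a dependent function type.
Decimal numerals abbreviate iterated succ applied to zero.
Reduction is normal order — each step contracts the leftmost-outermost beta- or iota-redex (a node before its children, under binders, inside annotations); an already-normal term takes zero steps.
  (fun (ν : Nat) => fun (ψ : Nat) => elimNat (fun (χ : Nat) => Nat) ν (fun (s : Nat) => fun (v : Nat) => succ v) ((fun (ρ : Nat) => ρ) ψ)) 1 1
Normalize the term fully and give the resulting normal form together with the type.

reduced normal form:
  2
inferred type:
  Nat
observation: 7 normal-order steps normalize the term, beginning with a beta-redex.


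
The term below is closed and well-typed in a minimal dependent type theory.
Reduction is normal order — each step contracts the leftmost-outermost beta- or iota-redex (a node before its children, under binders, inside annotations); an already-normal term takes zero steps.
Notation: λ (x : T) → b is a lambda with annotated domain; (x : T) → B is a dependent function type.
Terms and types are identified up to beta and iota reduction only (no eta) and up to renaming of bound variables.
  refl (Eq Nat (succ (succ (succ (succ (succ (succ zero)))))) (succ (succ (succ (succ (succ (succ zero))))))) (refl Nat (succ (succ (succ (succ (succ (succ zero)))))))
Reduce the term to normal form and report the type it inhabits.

reduced normal form:
  refl (Eq Nat (succ (succ (succ (succ (succ (succ zero)))))) (succ (succ (succ (succ (succ (succ zero))))))) (refl Nat (succ (succ (succ (succ (succ (succ zero)))))))
type:
  Eq (Eq Nat (succ (succ (succ (succ (succ (succ zero)))))) (succ (succ (succ (succ (succ (succ zero))))))) (refl Nat (succ (succ (succ (succ (succ (succ zero))))))) (refl Nat (succ (succ (succ (succ (succ (succ zero)))))))
observation: the term is already in normal form.


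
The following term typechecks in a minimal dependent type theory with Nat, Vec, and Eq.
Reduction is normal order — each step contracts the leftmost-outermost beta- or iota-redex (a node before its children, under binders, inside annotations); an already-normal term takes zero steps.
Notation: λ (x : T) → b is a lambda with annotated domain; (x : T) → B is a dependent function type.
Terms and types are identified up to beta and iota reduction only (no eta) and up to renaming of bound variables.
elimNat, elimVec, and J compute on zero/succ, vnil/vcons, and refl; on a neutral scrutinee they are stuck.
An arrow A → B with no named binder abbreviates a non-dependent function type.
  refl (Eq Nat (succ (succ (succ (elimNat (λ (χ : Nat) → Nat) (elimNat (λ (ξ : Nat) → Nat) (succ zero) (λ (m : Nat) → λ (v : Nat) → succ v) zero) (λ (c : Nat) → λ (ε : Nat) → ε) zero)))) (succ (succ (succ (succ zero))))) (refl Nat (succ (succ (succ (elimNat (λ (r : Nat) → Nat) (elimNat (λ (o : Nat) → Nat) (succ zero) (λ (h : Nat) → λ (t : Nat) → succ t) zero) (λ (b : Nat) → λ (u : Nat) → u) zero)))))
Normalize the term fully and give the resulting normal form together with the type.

reduced normal form:
  refl (Eq Nat (succ (succ (succ (succ zero)))) (succ (succ (succ (succ zero))))) (refl Nat (succ (succ (succ (succ zero)))))
the term's type:
  Eq (Eq Nat (succ (succ (succ (succ zero)))) (succ (succ (succ (succ zero))))) (refl Nat (succ (succ (succ (succ zero))))) (refl Nat (succ (succ (succ (succ zero)))))


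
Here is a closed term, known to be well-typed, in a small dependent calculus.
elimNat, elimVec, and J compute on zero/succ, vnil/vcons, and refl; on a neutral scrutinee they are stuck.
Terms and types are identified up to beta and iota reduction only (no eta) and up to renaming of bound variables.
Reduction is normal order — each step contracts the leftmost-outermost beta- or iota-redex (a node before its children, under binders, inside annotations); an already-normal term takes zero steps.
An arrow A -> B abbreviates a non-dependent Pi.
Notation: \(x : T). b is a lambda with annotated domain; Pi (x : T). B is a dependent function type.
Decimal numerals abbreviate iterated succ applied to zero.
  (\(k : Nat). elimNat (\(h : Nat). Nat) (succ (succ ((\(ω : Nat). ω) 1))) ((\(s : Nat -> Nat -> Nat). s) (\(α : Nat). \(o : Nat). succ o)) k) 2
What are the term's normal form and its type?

reduced normal form:
  5
type:
  Nat
observation: the leftmost-outermost redex is a beta-redex, and normalization takes 11 steps.


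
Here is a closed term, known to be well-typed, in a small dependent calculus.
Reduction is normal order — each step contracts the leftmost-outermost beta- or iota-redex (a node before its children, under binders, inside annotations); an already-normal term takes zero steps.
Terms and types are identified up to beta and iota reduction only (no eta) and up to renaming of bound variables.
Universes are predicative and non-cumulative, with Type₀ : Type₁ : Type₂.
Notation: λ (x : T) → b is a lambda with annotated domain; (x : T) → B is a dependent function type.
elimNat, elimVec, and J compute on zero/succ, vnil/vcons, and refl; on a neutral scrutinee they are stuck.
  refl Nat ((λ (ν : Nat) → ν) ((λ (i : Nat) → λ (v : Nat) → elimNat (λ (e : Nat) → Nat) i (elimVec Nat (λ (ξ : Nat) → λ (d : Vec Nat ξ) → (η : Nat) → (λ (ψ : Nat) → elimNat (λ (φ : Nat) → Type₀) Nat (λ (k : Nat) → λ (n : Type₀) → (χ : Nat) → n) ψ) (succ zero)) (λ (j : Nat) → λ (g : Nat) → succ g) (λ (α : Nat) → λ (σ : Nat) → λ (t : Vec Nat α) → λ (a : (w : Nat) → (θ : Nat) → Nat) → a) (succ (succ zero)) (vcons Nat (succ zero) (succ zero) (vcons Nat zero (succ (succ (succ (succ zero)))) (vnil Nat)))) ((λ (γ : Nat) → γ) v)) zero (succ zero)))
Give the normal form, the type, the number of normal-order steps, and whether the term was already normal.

normal form:
  refl Nat (succ zero)
type:
  Eq Nat (succ zero) (succ zero)
reduction steps (normal order): 19
started in normal form: no
first redex: a beta-redex


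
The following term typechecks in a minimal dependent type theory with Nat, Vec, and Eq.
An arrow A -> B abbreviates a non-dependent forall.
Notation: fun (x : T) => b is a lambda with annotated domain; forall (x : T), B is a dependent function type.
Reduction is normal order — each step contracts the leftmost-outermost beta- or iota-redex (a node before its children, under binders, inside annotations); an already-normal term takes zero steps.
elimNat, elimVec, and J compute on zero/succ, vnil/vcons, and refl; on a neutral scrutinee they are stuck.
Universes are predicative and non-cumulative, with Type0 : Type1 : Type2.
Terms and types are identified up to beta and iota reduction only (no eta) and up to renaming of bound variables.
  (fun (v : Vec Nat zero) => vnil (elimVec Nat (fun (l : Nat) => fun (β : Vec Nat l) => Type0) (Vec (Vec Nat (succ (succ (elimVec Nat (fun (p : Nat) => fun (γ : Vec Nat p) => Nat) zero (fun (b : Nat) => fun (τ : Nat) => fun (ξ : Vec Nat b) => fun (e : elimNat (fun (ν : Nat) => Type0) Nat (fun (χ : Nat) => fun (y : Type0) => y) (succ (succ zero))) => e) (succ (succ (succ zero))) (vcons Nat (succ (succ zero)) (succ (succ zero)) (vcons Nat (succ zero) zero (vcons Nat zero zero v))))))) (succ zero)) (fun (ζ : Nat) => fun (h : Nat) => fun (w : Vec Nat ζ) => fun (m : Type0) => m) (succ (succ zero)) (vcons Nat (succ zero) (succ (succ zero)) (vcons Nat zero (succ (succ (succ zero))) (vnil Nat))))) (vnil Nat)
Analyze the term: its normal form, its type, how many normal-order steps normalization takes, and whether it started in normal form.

reduced normal form:
  vnil (Vec (Vec Nat (succ (succ zero))) (succ zero))
inferred type:
  Vec (Vec (Vec Nat (succ (succ zero))) (succ zero)) zero
normal-order step count: 28
term was already normal: no
first contracted redex: a beta-redex


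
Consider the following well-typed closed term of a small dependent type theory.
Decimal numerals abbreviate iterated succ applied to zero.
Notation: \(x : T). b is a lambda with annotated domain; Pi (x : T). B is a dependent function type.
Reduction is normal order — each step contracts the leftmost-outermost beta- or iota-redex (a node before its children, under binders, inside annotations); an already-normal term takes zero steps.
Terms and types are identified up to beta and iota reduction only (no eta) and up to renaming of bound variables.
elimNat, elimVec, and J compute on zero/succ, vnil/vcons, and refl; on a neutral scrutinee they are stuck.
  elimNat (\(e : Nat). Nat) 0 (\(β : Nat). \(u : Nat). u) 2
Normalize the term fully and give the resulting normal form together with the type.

normal form:
  0
inferred type:
  Nat
observation: normalization takes exactly 7 steps under the normal-order strategy.


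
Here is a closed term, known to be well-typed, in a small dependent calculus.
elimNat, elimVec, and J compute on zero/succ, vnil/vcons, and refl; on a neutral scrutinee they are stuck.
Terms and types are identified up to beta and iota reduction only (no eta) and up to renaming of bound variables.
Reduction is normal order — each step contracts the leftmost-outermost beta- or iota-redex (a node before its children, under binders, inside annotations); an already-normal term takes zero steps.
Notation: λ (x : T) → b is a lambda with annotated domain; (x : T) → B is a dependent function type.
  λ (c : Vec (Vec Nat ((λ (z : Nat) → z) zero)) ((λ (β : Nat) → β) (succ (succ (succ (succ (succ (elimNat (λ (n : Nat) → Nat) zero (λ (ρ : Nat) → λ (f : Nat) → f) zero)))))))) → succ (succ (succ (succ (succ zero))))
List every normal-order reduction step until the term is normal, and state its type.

normal-order reduction sequence:
  λ (c : Vec (Vec Nat ((λ (z : Nat) → z) zero)) ((λ (β : Nat) → β) (succ (succ (succ (succ (succ (elimNat (λ (n : Nat) → Nat) zero (λ (ρ : Nat) → λ (f : Nat) → f) zero)))))))) → succ (succ (succ (succ (succ zero))))
  ~> λ (c : Vec (Vec Nat zero) ((λ (z : Nat) → z) (succ (succ (succ (succ (succ (elimNat (λ (β : Nat) → Nat) zero (λ (n : Nat) → λ (ρ : Nat) → ρ) zero)))))))) → succ (succ (succ (succ (succ zero))))
  ~> λ (c : Vec (Vec Nat zero) (succ (succ (succ (succ (succ (elimNat (λ (z : Nat) → Nat) zero (λ (β : Nat) → λ (n : Nat) → n) zero))))))) → succ (succ (succ (succ (succ zero))))
  ~> λ (c : Vec (Vec Nat zero) (succ (succ (succ (succ (succ zero)))))) → succ (succ (succ (succ (succ zero))))
type:
  (c : Vec (Vec Nat zero) (succ (succ (succ (succ (succ zero)))))) → Nat


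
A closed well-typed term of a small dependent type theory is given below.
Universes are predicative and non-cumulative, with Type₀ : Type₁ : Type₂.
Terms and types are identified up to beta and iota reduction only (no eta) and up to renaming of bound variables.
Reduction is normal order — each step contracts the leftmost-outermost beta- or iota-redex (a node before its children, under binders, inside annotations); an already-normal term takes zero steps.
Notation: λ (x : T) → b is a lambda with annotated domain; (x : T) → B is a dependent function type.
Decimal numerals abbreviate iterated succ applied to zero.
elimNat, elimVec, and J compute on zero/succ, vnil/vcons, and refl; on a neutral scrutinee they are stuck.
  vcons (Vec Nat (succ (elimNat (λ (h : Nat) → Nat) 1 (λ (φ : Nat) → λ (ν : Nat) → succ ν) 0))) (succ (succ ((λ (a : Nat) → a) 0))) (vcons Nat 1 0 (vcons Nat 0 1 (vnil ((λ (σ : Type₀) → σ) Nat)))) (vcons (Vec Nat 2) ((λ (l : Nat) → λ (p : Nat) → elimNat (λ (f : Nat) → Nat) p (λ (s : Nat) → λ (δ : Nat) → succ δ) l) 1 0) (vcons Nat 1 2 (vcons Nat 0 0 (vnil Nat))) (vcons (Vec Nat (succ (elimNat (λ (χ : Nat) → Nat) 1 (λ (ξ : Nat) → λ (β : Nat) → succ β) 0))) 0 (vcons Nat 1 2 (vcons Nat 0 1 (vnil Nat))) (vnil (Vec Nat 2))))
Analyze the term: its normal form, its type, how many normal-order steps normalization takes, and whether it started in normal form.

resulting normal form:
  vcons (Vec Nat 2) 2 (vcons Nat 1 0 (vcons Nat 0 1 (vnil Nat))) (vcons (Vec Nat 2) 1 (vcons Nat 1 2 (vcons Nat 0 0 (vnil Nat))) (vcons (Vec Nat 2) 0 (vcons Nat 1 2 (vcons Nat 0 1 (vnil Nat))) (vnil (Vec Nat 2))))
the term's type:
  Vec (Vec Nat 2) 3
reduction steps (normal order): 10
already normal: no
first contracted redex: an elimNat iota-redex


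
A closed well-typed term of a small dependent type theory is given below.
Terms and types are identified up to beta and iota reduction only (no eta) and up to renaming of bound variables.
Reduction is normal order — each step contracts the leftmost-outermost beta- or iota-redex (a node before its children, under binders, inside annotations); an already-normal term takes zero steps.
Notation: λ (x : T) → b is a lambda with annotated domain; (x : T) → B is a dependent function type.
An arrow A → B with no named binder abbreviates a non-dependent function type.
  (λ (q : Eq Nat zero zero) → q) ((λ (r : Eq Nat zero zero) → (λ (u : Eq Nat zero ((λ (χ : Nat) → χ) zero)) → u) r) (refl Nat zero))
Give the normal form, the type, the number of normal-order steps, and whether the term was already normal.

reduced normal form:
  refl Nat zero
type:
  Eq Nat zero zero
reduction steps (normal order): 3
term was already normal: no
first contracted redex: a beta-redex


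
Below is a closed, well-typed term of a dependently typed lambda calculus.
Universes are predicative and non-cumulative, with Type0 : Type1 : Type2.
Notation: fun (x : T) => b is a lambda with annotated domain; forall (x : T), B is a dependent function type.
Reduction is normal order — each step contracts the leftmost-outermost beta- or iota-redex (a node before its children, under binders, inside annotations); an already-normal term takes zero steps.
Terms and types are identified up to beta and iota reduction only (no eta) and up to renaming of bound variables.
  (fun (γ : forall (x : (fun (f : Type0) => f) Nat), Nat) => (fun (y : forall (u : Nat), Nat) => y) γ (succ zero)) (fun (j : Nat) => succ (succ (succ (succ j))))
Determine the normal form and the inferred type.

normal form:
  succ (succ (succ (succ (succ zero))))
type:
  Nat


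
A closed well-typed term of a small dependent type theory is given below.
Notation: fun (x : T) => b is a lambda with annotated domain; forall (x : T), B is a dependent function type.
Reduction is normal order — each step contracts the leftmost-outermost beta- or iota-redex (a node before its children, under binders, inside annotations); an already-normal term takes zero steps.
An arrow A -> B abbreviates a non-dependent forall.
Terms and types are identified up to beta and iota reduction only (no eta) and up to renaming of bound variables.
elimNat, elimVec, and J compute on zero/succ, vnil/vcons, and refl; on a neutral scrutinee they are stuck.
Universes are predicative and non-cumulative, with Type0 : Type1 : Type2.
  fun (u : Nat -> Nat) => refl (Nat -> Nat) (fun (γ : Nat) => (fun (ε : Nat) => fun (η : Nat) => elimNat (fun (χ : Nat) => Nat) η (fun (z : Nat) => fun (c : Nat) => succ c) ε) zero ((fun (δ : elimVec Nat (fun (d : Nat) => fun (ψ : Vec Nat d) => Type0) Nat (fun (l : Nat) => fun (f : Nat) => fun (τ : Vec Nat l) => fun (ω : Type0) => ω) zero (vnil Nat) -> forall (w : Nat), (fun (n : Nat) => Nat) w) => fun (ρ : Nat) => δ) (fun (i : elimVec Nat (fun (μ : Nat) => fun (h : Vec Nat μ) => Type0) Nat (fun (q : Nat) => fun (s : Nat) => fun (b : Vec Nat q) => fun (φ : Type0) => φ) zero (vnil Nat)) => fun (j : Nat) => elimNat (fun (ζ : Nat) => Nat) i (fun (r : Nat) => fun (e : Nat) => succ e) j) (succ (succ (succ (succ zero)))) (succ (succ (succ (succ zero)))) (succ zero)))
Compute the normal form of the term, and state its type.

reduced normal form:
  fun (u : Nat -> Nat) => refl (Nat -> Nat) (fun (γ : Nat) => succ (succ (succ (succ (succ zero)))))
type:
  (Nat -> Nat) -> Eq (Nat -> Nat) (fun (u : Nat) => succ (succ (succ (succ (succ zero))))) (fun (γ : Nat) => succ (succ (succ (succ (succ zero)))))
observation: 11 normal-order steps separate the term from its normal form.


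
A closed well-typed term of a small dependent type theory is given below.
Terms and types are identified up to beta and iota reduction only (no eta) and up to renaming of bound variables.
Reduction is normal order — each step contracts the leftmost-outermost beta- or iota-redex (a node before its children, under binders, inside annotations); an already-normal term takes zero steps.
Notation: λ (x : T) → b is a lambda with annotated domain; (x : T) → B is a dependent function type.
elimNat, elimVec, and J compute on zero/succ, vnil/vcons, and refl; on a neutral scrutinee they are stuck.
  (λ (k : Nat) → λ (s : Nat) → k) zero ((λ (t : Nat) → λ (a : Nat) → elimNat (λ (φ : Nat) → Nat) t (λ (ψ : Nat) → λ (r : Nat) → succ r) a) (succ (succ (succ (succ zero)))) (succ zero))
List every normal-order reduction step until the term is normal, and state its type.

normal-order reduction sequence:
  (λ (k : Nat) → λ (s : Nat) → k) zero ((λ (t : Nat) → λ (a : Nat) → elimNat (λ (φ : Nat) → Nat) t (λ (ψ : Nat) → λ (r : Nat) → succ r) a) (succ (succ (succ (succ zero)))) (succ zero))
  ~> (λ (k : Nat) → zero) ((λ (s : Nat) → λ (t : Nat) → elimNat (λ (a : Nat) → Nat) s (λ (φ : Nat) → λ (ψ : Nat) → succ ψ) t) (succ (succ (succ (succ zero)))) (succ zero))
  ~> zero
type:
  Nat


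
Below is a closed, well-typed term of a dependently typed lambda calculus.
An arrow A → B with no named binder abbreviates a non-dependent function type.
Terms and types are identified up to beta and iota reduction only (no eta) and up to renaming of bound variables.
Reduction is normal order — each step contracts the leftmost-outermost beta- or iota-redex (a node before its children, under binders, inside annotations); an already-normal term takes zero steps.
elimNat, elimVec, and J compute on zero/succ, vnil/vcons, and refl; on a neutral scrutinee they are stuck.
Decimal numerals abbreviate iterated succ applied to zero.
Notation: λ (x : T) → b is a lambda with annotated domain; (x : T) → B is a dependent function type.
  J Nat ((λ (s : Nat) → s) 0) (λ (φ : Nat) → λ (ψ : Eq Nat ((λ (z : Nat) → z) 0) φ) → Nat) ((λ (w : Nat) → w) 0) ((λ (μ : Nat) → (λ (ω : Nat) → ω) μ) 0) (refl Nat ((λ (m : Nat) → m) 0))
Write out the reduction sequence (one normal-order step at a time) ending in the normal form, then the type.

normal-order reduction sequence:
  J Nat ((λ (s : Nat) → s) 0) (λ (φ : Nat) → λ (ψ : Eq Nat ((λ (z : Nat) → z) 0) φ) → Nat) ((λ (w : Nat) → w) 0) ((λ (μ : Nat) → (λ (ω : Nat) → ω) μ) 0) (refl Nat ((λ (m : Nat) → m) 0))
  ~> (λ (s : Nat) → s) 0
  ~> 0
type:
  Nat


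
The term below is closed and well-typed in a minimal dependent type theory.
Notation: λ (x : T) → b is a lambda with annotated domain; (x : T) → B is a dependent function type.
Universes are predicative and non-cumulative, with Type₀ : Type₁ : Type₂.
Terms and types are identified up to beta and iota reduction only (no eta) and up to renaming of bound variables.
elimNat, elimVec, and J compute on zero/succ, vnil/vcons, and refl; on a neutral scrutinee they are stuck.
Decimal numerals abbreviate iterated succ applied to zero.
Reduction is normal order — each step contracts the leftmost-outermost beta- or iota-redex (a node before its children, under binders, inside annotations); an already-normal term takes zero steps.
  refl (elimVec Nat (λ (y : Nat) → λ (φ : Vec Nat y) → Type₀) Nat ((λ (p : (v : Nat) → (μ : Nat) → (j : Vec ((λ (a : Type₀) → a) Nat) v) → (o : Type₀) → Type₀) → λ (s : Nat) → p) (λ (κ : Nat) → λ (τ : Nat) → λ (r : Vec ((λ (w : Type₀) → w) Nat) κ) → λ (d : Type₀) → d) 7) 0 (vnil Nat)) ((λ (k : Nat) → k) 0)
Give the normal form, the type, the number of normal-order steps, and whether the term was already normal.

normal form:
  refl Nat 0
the term's type:
  Eq Nat 0 0
reduction steps (normal order): 2
already normal: no
first redex: an elimVec iota-redex


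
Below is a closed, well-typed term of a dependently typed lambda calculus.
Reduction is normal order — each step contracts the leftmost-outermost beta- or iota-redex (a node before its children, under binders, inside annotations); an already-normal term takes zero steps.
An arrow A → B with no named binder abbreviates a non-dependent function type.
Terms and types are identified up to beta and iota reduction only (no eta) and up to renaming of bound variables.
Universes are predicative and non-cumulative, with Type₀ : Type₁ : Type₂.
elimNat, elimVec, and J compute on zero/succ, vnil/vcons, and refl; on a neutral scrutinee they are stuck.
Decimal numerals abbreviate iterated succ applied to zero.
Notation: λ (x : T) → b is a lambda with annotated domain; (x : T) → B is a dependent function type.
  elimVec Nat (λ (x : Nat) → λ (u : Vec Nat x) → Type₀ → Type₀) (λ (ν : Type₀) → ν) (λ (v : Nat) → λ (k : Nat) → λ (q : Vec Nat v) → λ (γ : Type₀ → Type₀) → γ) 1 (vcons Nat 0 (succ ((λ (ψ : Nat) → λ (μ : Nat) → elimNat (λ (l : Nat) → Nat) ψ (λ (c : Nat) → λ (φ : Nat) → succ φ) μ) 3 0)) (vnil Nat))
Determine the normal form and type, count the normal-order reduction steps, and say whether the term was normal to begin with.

normal form:
  λ (x : Type₀) → x
the term's type:
  Type₀ → Type₀
normal-order step count: 6
term was already normal: no
first contracted redex: an elimVec iota-redex


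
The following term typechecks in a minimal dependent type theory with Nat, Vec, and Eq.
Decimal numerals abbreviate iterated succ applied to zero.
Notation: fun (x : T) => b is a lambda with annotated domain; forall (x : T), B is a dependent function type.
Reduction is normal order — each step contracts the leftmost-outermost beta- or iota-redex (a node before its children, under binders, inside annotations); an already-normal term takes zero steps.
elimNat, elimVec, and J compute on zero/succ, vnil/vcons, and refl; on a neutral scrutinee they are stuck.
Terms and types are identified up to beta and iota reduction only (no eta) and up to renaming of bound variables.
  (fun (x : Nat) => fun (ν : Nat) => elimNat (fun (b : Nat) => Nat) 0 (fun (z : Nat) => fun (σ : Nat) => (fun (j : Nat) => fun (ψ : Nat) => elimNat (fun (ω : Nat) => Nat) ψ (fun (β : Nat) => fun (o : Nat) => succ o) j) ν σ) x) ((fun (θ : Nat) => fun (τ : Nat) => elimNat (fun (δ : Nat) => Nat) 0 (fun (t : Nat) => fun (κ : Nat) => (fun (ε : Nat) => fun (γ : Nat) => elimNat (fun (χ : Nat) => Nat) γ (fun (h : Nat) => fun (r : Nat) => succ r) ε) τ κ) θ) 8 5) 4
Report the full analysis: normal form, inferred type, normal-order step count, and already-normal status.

resulting normal form:
  160
the term's type:
  Nat
reduction steps (normal order): 309
started in normal form: no
first redex: a beta-redex


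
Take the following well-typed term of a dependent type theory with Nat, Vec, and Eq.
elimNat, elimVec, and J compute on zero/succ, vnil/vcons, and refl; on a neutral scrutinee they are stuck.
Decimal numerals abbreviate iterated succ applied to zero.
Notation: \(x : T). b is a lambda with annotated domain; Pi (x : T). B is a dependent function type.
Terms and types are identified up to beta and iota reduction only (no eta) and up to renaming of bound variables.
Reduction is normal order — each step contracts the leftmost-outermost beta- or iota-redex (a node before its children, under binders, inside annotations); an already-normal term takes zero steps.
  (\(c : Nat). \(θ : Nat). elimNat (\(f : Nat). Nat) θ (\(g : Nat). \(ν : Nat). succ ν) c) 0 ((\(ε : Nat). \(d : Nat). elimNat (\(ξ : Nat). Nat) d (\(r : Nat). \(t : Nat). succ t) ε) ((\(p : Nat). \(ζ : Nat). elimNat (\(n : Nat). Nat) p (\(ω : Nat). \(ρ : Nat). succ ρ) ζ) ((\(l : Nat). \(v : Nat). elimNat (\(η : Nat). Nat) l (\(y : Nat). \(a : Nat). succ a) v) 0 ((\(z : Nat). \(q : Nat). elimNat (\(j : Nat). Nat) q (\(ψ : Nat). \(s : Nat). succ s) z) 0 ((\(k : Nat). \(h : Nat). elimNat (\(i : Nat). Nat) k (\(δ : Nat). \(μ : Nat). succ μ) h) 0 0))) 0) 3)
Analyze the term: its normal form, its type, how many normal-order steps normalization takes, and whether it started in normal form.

normal form:
  3
the term's type:
  Nat
steps to reach normal form (normal order): 18
term was already normal: no
first redex: a beta-redex


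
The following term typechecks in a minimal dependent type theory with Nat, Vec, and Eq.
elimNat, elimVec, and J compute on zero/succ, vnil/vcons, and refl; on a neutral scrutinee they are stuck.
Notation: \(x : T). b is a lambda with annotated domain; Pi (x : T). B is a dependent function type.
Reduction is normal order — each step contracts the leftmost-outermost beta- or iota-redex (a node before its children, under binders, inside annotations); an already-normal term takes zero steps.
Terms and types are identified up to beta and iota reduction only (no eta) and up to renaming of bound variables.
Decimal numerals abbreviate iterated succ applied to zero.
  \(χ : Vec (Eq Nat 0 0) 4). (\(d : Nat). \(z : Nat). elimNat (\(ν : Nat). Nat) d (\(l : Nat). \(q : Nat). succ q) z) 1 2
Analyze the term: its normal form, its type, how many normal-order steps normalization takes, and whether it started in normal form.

normal form:
  \(χ : Vec (Eq Nat 0 0) 4). 3
inferred type:
  Pi (χ : Vec (Eq Nat 0 0) 4). Nat
normal-order step count: 9
term was already normal: no
first contracted redex: a beta-redex


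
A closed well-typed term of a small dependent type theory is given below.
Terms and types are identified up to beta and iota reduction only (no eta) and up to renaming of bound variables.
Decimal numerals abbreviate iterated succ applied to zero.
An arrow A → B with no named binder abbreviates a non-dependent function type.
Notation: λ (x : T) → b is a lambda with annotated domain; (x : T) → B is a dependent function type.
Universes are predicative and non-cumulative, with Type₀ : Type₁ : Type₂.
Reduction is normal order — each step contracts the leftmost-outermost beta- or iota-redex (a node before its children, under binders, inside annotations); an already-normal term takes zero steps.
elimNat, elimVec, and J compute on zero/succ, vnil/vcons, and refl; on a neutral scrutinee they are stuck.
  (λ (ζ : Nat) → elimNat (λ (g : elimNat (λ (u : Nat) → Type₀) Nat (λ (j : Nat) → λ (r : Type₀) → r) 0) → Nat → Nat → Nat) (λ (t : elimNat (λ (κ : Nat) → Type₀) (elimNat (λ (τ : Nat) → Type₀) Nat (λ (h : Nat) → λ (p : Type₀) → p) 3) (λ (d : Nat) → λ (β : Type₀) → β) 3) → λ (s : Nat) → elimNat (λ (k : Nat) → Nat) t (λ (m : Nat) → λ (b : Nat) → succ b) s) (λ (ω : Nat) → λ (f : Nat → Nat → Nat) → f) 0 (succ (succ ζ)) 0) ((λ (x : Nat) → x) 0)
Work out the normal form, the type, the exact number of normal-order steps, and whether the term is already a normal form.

reduced normal form:
  2
inferred type:
  Nat
normal-order step count: 6
term was already normal: no
first contracted redex: a beta-redex


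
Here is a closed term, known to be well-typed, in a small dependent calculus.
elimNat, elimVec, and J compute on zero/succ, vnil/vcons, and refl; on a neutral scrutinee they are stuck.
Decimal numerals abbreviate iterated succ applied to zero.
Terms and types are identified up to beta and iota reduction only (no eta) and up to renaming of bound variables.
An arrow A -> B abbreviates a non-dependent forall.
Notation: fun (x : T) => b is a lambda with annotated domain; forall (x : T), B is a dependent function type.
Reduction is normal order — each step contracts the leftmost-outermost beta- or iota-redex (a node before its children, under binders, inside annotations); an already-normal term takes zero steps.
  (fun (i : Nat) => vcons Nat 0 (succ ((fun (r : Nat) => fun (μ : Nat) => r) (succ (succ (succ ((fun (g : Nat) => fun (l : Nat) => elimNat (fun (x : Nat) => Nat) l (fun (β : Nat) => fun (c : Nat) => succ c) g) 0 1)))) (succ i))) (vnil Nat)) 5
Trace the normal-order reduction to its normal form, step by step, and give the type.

normal-order reduction sequence:
  (fun (i : Nat) => vcons Nat 0 (succ ((fun (r : Nat) => fun (μ : Nat) => r) (succ (succ (succ ((fun (g : Nat) => fun (l : Nat) => elimNat (fun (x : Nat) => Nat) l (fun (β : Nat) => fun (c : Nat) => succ c) g) 0 1)))) (succ i))) (vnil Nat)) 5
  ~> vcons Nat 0 (succ ((fun (i : Nat) => fun (r : Nat) => i) (succ (succ (succ ((fun (μ : Nat) => fun (g : Nat) => elimNat (fun (l : Nat) => Nat) g (fun (x : Nat) => fun (β : Nat) => succ β) μ) 0 1)))) 6)) (vnil Nat)
  ~> vcons Nat 0 (succ ((fun (i : Nat) => succ (succ (succ ((fun (r : Nat) => fun (μ : Nat) => elimNat (fun (g : Nat) => Nat) μ (fun (l : Nat) => fun (x : Nat) => succ x) r) 0 1)))) 6)) (vnil Nat)
  ~> vcons Nat 0 (succ (succ (succ (succ ((fun (i : Nat) => fun (r : Nat) => elimNat (fun (μ : Nat) => Nat) r (fun (g : Nat) => fun (l : Nat) => succ l) i) 0 1))))) (vnil Nat)
  ~> vcons Nat 0 (succ (succ (succ (succ ((fun (i : Nat) => elimNat (fun (r : Nat) => Nat) i (fun (μ : Nat) => fun (g : Nat) => succ g) 0) 1))))) (vnil Nat)
  ~> vcons Nat 0 (succ (succ (succ (succ (elimNat (fun (i : Nat) => Nat) 1 (fun (r : Nat) => fun (μ : Nat) => succ μ) 0))))) (vnil Nat)
  ~> vcons Nat 0 5 (vnil Nat)
type:
  Vec Nat 1


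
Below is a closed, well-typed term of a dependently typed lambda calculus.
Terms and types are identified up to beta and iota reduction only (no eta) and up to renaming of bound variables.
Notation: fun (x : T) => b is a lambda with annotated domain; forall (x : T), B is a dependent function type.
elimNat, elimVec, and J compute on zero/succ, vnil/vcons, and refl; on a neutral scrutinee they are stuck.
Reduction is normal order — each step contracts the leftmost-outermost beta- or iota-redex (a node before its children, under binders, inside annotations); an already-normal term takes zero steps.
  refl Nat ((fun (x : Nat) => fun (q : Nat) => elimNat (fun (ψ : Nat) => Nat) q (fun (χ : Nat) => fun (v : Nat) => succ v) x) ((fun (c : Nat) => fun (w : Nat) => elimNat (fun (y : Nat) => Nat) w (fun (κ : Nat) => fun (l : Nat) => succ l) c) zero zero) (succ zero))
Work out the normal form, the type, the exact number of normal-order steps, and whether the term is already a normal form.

normal form:
  refl Nat (succ zero)
inferred type:
  Eq Nat (succ zero) (succ zero)
reduction steps (normal order): 6
started in normal form: no
first redex: a beta-redex


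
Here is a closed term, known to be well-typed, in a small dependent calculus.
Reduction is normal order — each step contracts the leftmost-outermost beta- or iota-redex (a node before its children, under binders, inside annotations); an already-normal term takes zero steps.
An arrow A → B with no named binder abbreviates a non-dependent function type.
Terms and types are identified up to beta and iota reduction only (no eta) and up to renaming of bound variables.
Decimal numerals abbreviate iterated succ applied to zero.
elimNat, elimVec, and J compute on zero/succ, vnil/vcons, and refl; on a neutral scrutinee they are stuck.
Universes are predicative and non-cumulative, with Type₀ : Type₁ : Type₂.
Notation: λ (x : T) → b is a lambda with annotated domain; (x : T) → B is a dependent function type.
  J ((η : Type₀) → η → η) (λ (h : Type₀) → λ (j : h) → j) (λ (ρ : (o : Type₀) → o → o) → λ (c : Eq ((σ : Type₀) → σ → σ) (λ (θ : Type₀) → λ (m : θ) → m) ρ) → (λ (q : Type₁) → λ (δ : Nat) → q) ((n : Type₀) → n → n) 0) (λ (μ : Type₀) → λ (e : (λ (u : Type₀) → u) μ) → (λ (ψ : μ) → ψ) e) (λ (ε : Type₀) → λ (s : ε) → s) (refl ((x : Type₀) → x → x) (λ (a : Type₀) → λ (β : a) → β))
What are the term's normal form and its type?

resulting normal form:
  λ (η : Type₀) → λ (h : η) → h
inferred type:
  (η : Type₀) → η → η
observation: 3 normal-order steps separate the term from its normal form.


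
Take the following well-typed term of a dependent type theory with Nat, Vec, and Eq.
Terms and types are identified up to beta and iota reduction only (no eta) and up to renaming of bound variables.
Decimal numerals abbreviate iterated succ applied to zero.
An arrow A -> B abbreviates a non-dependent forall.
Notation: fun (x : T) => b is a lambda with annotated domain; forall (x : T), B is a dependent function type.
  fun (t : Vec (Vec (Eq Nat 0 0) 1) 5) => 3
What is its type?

type:
  Vec (Vec (Eq Nat 0 0) 1) 5 -> Nat


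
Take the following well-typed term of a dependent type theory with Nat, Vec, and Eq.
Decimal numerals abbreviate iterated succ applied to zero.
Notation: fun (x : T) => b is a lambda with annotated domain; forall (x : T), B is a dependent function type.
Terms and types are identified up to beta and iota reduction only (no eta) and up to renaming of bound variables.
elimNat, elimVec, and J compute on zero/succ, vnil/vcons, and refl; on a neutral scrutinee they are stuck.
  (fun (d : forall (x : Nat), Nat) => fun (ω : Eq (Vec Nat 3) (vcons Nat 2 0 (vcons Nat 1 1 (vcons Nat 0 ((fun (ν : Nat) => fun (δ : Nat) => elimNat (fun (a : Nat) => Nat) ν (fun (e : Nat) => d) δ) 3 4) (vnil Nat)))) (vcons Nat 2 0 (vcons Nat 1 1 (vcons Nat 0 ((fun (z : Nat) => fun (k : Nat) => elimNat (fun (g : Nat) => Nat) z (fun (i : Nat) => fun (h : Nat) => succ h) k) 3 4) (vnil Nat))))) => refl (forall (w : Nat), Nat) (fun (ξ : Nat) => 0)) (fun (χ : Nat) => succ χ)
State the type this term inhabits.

the term's type:
  forall (d : Eq (Vec Nat 3) (vcons Nat 2 0 (vcons Nat 1 1 (vcons Nat 0 7 (vnil Nat)))) (vcons Nat 2 0 (vcons Nat 1 1 (vcons Nat 0 7 (vnil Nat))))), Eq (forall (x : Nat), Nat) (fun (ω : Nat) => 0) (fun (ν : Nat) => 0)


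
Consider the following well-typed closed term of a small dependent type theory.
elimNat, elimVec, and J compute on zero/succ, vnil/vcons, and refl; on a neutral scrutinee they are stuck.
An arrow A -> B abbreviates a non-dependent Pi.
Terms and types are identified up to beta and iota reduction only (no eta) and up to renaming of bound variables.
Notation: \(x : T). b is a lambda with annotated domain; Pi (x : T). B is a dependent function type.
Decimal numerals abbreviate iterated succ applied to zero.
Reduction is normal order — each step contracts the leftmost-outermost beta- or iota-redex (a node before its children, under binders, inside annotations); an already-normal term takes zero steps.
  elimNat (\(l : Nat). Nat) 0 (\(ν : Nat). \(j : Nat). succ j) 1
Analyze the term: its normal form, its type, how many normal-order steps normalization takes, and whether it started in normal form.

reduced normal form:
  1
inferred type:
  Nat
reduction steps (normal order): 4
already normal: no
first contracted redex: an elimNat iota-redex


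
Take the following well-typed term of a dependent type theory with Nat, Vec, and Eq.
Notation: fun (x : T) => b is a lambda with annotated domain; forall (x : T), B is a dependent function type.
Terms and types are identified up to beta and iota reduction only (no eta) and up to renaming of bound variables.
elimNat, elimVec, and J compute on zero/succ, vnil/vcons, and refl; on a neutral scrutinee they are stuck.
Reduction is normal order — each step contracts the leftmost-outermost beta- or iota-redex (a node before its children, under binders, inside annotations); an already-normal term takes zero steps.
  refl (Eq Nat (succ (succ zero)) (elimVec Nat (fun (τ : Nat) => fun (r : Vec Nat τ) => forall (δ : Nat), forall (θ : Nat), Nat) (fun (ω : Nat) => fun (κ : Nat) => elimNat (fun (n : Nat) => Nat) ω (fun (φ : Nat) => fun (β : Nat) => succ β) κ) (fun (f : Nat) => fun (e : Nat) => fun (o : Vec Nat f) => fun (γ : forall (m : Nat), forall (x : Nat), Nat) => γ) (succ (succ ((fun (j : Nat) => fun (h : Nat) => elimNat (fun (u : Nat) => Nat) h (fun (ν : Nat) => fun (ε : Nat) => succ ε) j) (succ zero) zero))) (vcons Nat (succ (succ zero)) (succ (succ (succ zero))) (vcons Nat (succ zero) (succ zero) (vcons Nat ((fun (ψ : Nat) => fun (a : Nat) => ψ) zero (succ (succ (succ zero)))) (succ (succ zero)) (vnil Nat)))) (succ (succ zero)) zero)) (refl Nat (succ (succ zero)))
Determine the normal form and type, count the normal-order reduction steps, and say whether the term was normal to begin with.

reduced normal form:
  refl (Eq Nat (succ (succ zero)) (succ (succ zero))) (refl Nat (succ (succ zero)))
inferred type:
  Eq (Eq Nat (succ (succ zero)) (succ (succ zero))) (refl Nat (succ (succ zero))) (refl Nat (succ (succ zero)))
steps to reach normal form (normal order): 19
term was already normal: no
first contracted redex: an elimVec iota-redex


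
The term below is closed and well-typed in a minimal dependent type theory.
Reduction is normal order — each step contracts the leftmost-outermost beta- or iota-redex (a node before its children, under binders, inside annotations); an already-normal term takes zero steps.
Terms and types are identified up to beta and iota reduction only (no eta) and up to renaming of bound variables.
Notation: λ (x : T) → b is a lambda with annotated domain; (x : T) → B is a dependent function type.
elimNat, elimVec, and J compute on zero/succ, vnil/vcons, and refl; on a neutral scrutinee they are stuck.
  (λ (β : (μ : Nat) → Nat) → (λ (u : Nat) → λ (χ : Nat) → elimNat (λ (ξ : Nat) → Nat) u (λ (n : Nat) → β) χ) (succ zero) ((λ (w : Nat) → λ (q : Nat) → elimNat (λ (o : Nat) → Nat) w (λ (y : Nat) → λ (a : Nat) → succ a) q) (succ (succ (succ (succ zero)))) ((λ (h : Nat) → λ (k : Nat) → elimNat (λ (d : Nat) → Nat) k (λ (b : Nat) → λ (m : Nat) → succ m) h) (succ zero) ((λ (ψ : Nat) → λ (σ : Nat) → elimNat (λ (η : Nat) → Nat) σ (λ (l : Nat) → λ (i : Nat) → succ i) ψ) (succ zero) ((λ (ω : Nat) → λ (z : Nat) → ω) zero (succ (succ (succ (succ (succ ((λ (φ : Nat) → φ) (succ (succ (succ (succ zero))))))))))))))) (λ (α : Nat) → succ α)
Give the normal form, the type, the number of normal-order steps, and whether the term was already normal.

resulting normal form:
  succ (succ (succ (succ (succ (succ (succ zero))))))
the term's type:
  Nat
reduction steps (normal order): 45
started in normal form: no
first redex: a beta-redex
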